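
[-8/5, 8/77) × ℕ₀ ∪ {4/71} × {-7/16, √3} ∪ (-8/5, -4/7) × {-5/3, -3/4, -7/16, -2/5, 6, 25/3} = ([-8/5, 8/77) × ℕ₀) ∪ ({4/71} × {-7/16, √3}) ∪ ((-8/5, -4/7) × {-5/3, -3/4, -7/16, -2/5, 6, 25/3})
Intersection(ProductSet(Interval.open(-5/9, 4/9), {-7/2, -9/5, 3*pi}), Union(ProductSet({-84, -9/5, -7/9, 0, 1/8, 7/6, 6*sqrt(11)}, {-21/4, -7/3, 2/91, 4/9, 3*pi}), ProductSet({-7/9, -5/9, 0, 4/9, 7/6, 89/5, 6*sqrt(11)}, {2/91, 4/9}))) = ProductSet({0, 1/8}, {3*pi})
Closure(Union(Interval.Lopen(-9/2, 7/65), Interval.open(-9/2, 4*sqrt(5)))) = Interval(-9/2, 4*sqrt(5))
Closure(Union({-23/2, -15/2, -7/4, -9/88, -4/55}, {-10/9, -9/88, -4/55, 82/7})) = {-23/2, -15/2, -7/4, -10/9, -9/88, -4/55, 82/7}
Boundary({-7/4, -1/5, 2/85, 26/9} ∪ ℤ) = ℤ ∪ {-7/4, -1/5, 2/85, 26/9}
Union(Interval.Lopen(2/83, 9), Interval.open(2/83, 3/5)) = Interval.Lopen(2/83, 9)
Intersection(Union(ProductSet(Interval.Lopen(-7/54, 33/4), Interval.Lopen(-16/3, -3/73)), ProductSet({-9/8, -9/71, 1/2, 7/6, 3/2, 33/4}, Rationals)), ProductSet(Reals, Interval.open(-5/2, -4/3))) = Union(ProductSet({-9/8, -9/71, 1/2, 7/6, 3/2, 33/4}, Intersection(Interval.open(-5/2, -4/3), Rationals)), ProductSet(Interval.Lopen(-7/54, 33/4), Interval.open(-5/2, -4/3)))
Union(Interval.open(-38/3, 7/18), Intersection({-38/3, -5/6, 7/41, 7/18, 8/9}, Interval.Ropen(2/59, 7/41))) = Interval.open(-38/3, 7/18)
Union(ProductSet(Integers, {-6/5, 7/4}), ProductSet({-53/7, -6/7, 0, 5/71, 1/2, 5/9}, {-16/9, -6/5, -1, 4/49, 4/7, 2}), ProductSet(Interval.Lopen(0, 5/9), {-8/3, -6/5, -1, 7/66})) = Union(ProductSet({-53/7, -6/7, 0, 5/71, 1/2, 5/9}, {-16/9, -6/5, -1, 4/49, 4/7, 2}), ProductSet(Integers, {-6/5, 7/4}), ProductSet(Interval.Lopen(0, 5/9), {-8/3, -6/5, -1, 7/66}))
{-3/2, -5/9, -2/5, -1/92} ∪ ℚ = ℚ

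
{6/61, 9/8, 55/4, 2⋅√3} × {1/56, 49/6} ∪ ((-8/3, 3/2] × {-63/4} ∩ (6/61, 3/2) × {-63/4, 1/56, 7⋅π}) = ((6/61, 3/2) × {-63/4}) ∪ ({6/61, 9/8, 55/4, 2⋅√3} × {1/56, 49/6})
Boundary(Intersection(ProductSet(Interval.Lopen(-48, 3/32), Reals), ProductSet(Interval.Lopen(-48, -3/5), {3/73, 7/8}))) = ProductSet(Interval(-48, -3/5), {3/73, 7/8})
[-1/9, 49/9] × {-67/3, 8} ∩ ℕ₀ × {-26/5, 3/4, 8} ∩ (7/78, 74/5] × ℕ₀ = {1, 2, …, 5} × {8}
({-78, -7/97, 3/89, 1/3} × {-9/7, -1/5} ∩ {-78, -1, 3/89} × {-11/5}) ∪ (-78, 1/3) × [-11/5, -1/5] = (-78, 1/3) × [-11/5, -1/5]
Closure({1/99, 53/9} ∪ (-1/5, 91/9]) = [-1/5, 91/9]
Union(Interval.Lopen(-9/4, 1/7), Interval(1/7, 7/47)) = Interval.Lopen(-9/4, 7/47)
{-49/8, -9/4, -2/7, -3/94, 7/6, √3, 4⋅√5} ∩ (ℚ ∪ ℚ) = {-49/8, -9/4, -2/7, -3/94, 7/6}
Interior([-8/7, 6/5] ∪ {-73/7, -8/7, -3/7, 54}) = (-8/7, 6/5)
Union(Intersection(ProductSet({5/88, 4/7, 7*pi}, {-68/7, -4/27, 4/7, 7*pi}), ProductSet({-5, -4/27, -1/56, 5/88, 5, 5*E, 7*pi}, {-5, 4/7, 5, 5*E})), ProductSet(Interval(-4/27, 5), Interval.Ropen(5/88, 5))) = Union(ProductSet({5/88, 7*pi}, {4/7}), ProductSet(Interval(-4/27, 5), Interval.Ropen(5/88, 5)))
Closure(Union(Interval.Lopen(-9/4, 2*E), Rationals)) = Union(Interval(-oo, oo), Rationals)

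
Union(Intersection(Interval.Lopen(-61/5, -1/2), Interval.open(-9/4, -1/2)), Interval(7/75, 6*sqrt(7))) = Union(Interval.open(-9/4, -1/2), Interval(7/75, 6*sqrt(7)))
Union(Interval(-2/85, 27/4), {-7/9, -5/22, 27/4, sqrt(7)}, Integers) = Union({-7/9, -5/22}, Integers, Interval(-2/85, 27/4))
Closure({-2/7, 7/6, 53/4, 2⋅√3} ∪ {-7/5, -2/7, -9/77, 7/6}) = {-7/5, -2/7, -9/77, 7/6, 53/4, 2⋅√3}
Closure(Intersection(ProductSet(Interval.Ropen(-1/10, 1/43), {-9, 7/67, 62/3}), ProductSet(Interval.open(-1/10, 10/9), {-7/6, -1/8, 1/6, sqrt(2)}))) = EmptySet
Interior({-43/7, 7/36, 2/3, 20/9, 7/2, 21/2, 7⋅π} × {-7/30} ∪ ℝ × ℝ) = ℝ × ℝ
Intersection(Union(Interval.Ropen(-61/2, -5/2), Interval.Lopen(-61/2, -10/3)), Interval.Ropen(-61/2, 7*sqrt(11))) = Interval.Ropen(-61/2, -5/2)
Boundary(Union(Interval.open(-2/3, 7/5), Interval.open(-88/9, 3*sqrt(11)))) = {-88/9, 3*sqrt(11)}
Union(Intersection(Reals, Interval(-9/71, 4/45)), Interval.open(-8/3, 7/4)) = Interval.open(-8/3, 7/4)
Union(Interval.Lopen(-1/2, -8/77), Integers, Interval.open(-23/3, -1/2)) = Union(Integers, Interval.open(-23/3, -1/2), Interval.Lopen(-1/2, -8/77))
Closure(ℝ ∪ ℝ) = ℝ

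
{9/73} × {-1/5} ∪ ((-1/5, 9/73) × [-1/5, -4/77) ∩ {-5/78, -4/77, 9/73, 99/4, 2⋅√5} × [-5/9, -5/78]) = ({9/73} × {-1/5}) ∪ ({-5/78, -4/77} × [-1/5, -5/78])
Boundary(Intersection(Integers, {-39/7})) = EmptySet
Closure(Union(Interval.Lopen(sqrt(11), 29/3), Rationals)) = Union(Interval(-oo, oo), Rationals)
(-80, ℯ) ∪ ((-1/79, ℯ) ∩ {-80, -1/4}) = (-80, ℯ)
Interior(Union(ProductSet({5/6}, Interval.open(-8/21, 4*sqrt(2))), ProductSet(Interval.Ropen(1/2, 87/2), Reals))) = ProductSet(Interval.open(1/2, 87/2), Reals)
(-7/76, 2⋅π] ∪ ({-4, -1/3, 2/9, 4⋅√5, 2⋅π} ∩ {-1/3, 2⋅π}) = {-1/3} ∪ (-7/76, 2⋅π]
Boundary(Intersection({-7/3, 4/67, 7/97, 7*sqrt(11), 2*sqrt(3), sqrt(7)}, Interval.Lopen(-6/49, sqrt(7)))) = {4/67, 7/97, sqrt(7)}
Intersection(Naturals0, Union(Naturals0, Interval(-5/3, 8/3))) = Union(Naturals0, Range(0, 3, 1))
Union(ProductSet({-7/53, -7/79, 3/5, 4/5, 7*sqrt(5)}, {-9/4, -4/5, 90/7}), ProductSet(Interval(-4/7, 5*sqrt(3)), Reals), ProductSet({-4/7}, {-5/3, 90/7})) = Union(ProductSet({-7/53, -7/79, 3/5, 4/5, 7*sqrt(5)}, {-9/4, -4/5, 90/7}), ProductSet(Interval(-4/7, 5*sqrt(3)), Reals))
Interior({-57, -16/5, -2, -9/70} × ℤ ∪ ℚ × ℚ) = ∅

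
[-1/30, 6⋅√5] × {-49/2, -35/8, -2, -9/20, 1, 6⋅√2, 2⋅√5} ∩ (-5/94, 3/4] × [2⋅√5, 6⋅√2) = [-1/30, 3/4] × {2⋅√5}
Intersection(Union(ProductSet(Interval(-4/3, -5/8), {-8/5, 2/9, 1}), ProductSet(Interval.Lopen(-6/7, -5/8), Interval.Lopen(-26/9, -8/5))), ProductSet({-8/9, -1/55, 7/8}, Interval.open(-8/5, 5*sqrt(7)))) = ProductSet({-8/9}, {2/9, 1})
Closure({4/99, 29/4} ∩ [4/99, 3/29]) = {4/99}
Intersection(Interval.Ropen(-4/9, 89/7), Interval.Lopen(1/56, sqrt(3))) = Interval.Lopen(1/56, sqrt(3))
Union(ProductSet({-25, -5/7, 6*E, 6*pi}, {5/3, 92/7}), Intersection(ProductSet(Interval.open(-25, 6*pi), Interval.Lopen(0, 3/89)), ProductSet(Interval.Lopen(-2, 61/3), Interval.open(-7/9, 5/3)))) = Union(ProductSet({-25, -5/7, 6*E, 6*pi}, {5/3, 92/7}), ProductSet(Interval.open(-2, 6*pi), Interval.Lopen(0, 3/89)))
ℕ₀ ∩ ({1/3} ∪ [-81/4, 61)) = {0, 1, …, 60}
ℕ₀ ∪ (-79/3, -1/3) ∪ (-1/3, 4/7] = (-79/3, -1/3) ∪ (-1/3, 4/7] ∪ ℕ₀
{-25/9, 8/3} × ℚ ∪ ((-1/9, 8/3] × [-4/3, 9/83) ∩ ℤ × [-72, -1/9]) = ({-25/9, 8/3} × ℚ) ∪ ({0, 1, 2} × [-4/3, -1/9])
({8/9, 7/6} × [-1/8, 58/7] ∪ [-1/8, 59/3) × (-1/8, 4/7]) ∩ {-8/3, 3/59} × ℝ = {3/59} × (-1/8, 4/7]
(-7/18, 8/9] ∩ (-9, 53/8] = (-7/18, 8/9]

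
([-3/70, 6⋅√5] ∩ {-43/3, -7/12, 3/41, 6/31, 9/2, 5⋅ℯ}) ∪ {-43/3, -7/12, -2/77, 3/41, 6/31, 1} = {-43/3, -7/12, -2/77, 3/41, 6/31, 1, 9/2}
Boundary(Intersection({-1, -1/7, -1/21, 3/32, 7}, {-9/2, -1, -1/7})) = {-1, -1/7}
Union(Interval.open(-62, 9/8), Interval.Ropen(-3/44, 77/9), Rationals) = Union(Interval(-62, 77/9), Rationals)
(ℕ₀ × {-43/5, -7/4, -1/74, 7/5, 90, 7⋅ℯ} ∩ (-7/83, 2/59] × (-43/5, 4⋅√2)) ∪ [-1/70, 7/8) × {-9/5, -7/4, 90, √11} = ({0} × {-7/4, -1/74, 7/5}) ∪ ([-1/70, 7/8) × {-9/5, -7/4, 90, √11})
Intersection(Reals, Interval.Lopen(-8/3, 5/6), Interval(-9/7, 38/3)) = Interval(-9/7, 5/6)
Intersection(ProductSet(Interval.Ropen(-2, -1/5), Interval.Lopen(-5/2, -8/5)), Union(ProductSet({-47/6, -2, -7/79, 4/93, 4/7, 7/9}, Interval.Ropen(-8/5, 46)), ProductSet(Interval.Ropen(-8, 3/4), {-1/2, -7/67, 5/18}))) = ProductSet({-2}, {-8/5})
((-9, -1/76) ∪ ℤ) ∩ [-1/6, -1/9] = [-1/6, -1/9]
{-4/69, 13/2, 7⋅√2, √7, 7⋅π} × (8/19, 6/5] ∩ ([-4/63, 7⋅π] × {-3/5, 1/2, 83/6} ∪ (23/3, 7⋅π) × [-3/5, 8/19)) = {-4/69, 13/2, 7⋅√2, √7, 7⋅π} × {1/2}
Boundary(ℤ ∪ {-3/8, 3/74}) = ℤ ∪ {-3/8, 3/74}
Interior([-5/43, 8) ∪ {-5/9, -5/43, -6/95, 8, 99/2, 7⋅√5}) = (-5/43, 8)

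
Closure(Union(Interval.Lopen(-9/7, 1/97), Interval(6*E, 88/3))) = Union(Interval(-9/7, 1/97), Interval(6*E, 88/3))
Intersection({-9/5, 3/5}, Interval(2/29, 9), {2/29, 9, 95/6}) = EmptySet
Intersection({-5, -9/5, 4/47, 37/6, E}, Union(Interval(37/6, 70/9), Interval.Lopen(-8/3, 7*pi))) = {-9/5, 4/47, 37/6, E}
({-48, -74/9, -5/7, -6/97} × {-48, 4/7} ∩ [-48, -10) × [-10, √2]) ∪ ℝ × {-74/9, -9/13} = ({-48} × {4/7}) ∪ (ℝ × {-74/9, -9/13})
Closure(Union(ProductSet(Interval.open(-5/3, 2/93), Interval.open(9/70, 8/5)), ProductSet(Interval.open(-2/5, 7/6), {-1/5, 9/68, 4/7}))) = Union(ProductSet({-5/3, 2/93}, Interval(9/70, 8/5)), ProductSet(Interval(-5/3, 2/93), {9/70, 8/5}), ProductSet(Interval.open(-5/3, 2/93), Interval.open(9/70, 8/5)), ProductSet(Interval(-2/5, 7/6), {-1/5}), ProductSet(Interval.Lopen(-2/5, 7/6), {-1/5, 9/68, 4/7}))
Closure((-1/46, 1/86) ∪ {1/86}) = [-1/46, 1/86]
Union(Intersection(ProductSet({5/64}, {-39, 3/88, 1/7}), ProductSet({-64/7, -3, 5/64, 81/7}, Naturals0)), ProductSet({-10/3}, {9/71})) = ProductSet({-10/3}, {9/71})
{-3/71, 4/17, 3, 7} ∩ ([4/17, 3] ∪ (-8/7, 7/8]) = {-3/71, 4/17, 3}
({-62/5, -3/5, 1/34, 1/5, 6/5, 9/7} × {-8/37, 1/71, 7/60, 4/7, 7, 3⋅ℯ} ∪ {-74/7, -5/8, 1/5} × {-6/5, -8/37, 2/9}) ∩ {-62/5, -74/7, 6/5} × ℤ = {-62/5, 6/5} × {7}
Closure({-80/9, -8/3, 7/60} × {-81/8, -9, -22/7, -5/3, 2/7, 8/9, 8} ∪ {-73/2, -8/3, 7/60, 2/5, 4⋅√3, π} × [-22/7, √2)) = ({-80/9, -8/3, 7/60} × {-81/8, -9, -22/7, -5/3, 2/7, 8/9, 8}) ∪ ({-73/2, -8/3, 7/60, 2/5, 4⋅√3, π} × [-22/7, √2])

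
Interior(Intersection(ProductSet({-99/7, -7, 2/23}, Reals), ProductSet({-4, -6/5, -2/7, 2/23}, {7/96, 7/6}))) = EmptySet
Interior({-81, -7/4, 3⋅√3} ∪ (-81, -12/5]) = (-81, -12/5)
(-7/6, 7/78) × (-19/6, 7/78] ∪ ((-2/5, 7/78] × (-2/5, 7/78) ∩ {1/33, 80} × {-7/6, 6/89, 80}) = (-7/6, 7/78) × (-19/6, 7/78]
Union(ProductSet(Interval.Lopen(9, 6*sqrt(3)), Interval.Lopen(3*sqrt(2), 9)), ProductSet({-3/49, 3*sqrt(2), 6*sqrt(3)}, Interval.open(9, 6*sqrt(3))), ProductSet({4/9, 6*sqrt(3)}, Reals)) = Union(ProductSet({4/9, 6*sqrt(3)}, Reals), ProductSet({-3/49, 3*sqrt(2), 6*sqrt(3)}, Interval.open(9, 6*sqrt(3))), ProductSet(Interval.Lopen(9, 6*sqrt(3)), Interval.Lopen(3*sqrt(2), 9)))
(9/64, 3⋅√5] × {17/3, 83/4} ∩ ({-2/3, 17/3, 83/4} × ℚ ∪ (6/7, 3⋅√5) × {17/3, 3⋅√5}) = ({17/3} × {17/3, 83/4}) ∪ ((6/7, 3⋅√5) × {17/3})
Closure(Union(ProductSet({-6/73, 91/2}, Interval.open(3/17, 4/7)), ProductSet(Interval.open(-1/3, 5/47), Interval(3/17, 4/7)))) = ProductSet(Union({91/2}, Interval(-1/3, 5/47)), Interval(3/17, 4/7))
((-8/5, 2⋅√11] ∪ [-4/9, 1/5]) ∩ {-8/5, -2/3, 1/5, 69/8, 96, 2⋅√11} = {-2/3, 1/5, 2⋅√11}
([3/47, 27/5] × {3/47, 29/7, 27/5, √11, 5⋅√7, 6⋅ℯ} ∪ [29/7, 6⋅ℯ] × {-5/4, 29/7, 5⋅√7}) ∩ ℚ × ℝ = ((ℚ ∩ [29/7, 6⋅ℯ]) × {-5/4, 29/7, 5⋅√7}) ∪ ((ℚ ∩ [3/47, 27/5]) × {3/47, 29/7, 27/5, √11, 5⋅√7, 6⋅ℯ})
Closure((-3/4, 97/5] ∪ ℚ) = ℚ ∪ (-∞, ∞)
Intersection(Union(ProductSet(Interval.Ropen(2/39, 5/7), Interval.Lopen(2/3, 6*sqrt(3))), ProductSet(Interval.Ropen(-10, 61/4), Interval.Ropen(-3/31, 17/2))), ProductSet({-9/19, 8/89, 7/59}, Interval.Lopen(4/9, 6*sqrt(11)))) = Union(ProductSet({8/89, 7/59}, Interval.Lopen(2/3, 6*sqrt(3))), ProductSet({-9/19, 8/89, 7/59}, Interval.open(4/9, 17/2)))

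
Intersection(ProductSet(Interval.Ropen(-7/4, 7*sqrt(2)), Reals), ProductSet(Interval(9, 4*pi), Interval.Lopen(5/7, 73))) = ProductSet(Interval.Ropen(9, 7*sqrt(2)), Interval.Lopen(5/7, 73))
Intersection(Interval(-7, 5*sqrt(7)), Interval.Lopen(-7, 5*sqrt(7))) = Interval.Lopen(-7, 5*sqrt(7))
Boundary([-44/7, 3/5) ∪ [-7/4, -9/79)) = {-44/7, 3/5}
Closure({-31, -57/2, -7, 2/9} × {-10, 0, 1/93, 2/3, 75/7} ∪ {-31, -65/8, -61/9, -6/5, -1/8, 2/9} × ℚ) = ({-31, -65/8, -61/9, -6/5, -1/8, 2/9} × ℝ) ∪ ({-31, -57/2, -7, 2/9} × {-10, 0, 1/93, 2/3, 75/7})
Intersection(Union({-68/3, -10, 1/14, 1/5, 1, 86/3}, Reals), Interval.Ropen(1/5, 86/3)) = Interval.Ropen(1/5, 86/3)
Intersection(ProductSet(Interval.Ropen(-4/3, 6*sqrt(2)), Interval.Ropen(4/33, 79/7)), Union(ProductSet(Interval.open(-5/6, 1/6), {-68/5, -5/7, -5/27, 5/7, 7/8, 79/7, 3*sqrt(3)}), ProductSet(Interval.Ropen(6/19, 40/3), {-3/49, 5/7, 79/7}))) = Union(ProductSet(Interval.open(-5/6, 1/6), {5/7, 7/8, 3*sqrt(3)}), ProductSet(Interval.Ropen(6/19, 6*sqrt(2)), {5/7}))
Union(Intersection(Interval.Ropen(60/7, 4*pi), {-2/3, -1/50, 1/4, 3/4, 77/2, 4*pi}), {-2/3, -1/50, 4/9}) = {-2/3, -1/50, 4/9}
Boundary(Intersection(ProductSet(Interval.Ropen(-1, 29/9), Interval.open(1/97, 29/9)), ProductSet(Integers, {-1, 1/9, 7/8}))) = ProductSet(Range(-1, 4, 1), {1/9, 7/8})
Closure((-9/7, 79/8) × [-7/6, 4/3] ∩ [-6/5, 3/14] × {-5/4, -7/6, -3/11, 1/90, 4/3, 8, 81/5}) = [-6/5, 3/14] × {-7/6, -3/11, 1/90, 4/3}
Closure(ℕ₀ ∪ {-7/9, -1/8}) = {-7/9, -1/8} ∪ ℕ₀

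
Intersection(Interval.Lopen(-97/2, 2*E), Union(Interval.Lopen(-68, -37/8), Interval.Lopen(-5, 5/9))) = Interval.Lopen(-97/2, 5/9)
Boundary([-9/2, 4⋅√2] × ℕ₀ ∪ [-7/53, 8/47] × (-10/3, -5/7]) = ({-7/53, 8/47} × [-10/3, -5/7]) ∪ ([-7/53, 8/47] × {-10/3, -5/7}) ∪ ([-9/2, 4⋅√2] × (ℕ₀ \ (-10/3, -5/7))) ∪ (([-9/2, -7/53] ∪ [8/47, 4⋅√2]) × ℕ₀)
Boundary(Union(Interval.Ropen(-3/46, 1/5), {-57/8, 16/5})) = {-57/8, -3/46, 1/5, 16/5}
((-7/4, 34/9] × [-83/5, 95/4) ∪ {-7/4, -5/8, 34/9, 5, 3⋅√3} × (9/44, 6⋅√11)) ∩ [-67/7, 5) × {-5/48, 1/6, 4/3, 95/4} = ({-7/4, -5/8, 34/9} × {4/3}) ∪ ((-7/4, 34/9] × {-5/48, 1/6, 4/3})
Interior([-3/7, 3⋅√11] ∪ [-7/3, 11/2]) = (-7/3, 3⋅√11)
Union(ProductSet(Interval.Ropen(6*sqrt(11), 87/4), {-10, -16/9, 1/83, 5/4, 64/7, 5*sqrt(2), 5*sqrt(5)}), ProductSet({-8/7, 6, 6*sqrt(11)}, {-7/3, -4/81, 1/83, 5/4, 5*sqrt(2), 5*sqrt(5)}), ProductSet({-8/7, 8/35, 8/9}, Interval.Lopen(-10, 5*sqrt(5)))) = Union(ProductSet({-8/7, 8/35, 8/9}, Interval.Lopen(-10, 5*sqrt(5))), ProductSet({-8/7, 6, 6*sqrt(11)}, {-7/3, -4/81, 1/83, 5/4, 5*sqrt(2), 5*sqrt(5)}), ProductSet(Interval.Ropen(6*sqrt(11), 87/4), {-10, -16/9, 1/83, 5/4, 64/7, 5*sqrt(2), 5*sqrt(5)}))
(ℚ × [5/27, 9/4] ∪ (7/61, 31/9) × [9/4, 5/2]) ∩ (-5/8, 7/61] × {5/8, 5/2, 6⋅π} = (ℚ ∩ (-5/8, 7/61]) × {5/8}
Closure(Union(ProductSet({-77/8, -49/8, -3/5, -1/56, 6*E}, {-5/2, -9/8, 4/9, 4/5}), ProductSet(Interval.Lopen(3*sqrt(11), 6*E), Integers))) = Union(ProductSet({-77/8, -49/8, -3/5, -1/56, 6*E}, {-5/2, -9/8, 4/9, 4/5}), ProductSet(Interval(3*sqrt(11), 6*E), Integers))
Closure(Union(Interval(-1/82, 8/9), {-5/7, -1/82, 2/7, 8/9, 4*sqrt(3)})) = Union({-5/7, 4*sqrt(3)}, Interval(-1/82, 8/9))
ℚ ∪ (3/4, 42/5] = ℚ ∪ [3/4, 42/5]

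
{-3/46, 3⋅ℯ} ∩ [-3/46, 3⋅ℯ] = {-3/46, 3⋅ℯ}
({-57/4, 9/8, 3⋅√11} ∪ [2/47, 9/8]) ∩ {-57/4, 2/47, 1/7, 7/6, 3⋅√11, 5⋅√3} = {-57/4, 2/47, 1/7, 3⋅√11}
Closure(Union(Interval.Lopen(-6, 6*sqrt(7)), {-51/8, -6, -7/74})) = Union({-51/8}, Interval(-6, 6*sqrt(7)))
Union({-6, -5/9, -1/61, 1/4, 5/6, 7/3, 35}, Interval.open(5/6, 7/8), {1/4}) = Union({-6, -5/9, -1/61, 1/4, 7/3, 35}, Interval.Ropen(5/6, 7/8))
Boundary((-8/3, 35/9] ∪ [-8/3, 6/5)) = {-8/3, 35/9}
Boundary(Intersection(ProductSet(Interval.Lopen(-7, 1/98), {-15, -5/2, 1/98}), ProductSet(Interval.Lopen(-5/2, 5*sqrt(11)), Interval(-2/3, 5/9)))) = ProductSet(Interval(-5/2, 1/98), {1/98})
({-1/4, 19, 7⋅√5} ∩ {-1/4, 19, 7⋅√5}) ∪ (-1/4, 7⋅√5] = [-1/4, 7⋅√5] ∪ {19}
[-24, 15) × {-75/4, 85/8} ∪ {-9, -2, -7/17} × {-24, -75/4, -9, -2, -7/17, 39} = ([-24, 15) × {-75/4, 85/8}) ∪ ({-9, -2, -7/17} × {-24, -75/4, -9, -2, -7/17, 39})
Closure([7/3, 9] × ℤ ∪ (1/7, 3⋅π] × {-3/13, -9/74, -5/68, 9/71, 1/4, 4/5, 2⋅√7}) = ([7/3, 9] × ℤ) ∪ ([1/7, 3⋅π] × {-3/13, -9/74, -5/68, 9/71, 1/4, 4/5, 2⋅√7})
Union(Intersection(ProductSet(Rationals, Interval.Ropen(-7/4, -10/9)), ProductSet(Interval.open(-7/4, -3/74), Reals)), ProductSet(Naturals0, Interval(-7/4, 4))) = Union(ProductSet(Intersection(Interval.open(-7/4, -3/74), Rationals), Interval.Ropen(-7/4, -10/9)), ProductSet(Naturals0, Interval(-7/4, 4)))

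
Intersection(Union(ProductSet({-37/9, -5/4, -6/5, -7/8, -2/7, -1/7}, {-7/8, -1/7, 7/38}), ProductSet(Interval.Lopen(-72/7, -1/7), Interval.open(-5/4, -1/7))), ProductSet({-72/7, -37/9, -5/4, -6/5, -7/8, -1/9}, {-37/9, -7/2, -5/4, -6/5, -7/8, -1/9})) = ProductSet({-37/9, -5/4, -6/5, -7/8}, {-6/5, -7/8})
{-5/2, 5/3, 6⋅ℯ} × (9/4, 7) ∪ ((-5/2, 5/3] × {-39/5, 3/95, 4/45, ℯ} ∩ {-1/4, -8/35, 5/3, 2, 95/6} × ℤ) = {-5/2, 5/3, 6⋅ℯ} × (9/4, 7)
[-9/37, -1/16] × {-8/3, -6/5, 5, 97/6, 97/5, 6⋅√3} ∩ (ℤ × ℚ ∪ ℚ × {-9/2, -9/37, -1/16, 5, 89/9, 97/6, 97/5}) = (ℚ ∩ [-9/37, -1/16]) × {5, 97/6, 97/5}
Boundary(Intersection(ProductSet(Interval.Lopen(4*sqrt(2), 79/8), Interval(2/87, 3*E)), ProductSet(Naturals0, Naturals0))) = ProductSet(Range(6, 10, 1), Range(1, 9, 1))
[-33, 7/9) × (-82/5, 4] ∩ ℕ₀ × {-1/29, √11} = {0} × {-1/29, √11}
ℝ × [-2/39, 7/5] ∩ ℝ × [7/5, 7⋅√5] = ℝ × {7/5}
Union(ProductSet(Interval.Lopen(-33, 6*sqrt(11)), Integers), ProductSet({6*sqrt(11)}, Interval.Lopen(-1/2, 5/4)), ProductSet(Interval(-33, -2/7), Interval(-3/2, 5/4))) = Union(ProductSet({6*sqrt(11)}, Interval.Lopen(-1/2, 5/4)), ProductSet(Interval(-33, -2/7), Interval(-3/2, 5/4)), ProductSet(Interval.Lopen(-33, 6*sqrt(11)), Integers))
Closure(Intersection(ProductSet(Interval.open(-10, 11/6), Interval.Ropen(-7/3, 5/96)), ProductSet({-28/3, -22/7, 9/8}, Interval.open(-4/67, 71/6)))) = ProductSet({-28/3, -22/7, 9/8}, Interval(-4/67, 5/96))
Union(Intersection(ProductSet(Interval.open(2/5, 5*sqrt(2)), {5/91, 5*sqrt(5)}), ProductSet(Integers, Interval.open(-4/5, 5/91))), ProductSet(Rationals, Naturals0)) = ProductSet(Rationals, Naturals0)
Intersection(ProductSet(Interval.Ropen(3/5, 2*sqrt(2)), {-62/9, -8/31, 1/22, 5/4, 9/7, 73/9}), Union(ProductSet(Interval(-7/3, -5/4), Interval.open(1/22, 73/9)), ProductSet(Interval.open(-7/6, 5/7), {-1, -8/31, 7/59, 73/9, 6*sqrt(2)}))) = ProductSet(Interval.Ropen(3/5, 5/7), {-8/31, 73/9})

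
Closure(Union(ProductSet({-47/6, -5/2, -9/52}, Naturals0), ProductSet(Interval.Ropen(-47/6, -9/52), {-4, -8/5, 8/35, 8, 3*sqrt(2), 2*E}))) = Union(ProductSet({-47/6, -5/2, -9/52}, Naturals0), ProductSet(Interval(-47/6, -9/52), {-4, -8/5, 8/35, 8, 3*sqrt(2), 2*E}))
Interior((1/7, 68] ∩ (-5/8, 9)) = (1/7, 9)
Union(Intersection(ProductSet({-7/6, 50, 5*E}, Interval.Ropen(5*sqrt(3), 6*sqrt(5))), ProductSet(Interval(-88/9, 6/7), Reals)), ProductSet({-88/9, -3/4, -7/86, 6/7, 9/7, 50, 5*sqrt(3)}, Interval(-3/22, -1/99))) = Union(ProductSet({-7/6}, Interval.Ropen(5*sqrt(3), 6*sqrt(5))), ProductSet({-88/9, -3/4, -7/86, 6/7, 9/7, 50, 5*sqrt(3)}, Interval(-3/22, -1/99)))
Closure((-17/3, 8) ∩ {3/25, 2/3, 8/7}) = {3/25, 2/3, 8/7}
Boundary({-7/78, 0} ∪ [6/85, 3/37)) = {-7/78, 0, 6/85, 3/37}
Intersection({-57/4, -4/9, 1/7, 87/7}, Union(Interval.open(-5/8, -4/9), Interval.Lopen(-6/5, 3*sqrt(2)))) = {-4/9, 1/7}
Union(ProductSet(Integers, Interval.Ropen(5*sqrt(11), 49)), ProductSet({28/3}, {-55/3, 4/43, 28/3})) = Union(ProductSet({28/3}, {-55/3, 4/43, 28/3}), ProductSet(Integers, Interval.Ropen(5*sqrt(11), 49)))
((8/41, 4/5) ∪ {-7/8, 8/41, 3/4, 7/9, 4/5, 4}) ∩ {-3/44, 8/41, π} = {8/41}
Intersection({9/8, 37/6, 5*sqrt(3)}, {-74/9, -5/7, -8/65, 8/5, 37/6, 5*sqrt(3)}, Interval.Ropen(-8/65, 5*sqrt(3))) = {37/6}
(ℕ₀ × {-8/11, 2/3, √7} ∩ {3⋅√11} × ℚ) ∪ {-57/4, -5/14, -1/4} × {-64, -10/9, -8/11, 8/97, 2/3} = {-57/4, -5/14, -1/4} × {-64, -10/9, -8/11, 8/97, 2/3}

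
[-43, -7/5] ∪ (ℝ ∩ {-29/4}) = [-43, -7/5]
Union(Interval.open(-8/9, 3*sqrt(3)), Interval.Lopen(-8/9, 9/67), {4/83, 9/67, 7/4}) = Interval.open(-8/9, 3*sqrt(3))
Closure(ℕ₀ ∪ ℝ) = ℝ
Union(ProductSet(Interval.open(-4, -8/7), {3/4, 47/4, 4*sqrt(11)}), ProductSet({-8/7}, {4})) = Union(ProductSet({-8/7}, {4}), ProductSet(Interval.open(-4, -8/7), {3/4, 47/4, 4*sqrt(11)}))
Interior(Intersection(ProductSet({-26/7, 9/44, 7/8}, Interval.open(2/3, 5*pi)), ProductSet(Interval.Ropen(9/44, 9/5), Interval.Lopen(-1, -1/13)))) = EmptySet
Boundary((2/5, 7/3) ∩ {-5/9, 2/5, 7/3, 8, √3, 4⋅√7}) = {√3}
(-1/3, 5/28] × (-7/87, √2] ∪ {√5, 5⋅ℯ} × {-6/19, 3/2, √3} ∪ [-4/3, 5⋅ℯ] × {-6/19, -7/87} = ([-4/3, 5⋅ℯ] × {-6/19, -7/87}) ∪ ((-1/3, 5/28] × (-7/87, √2]) ∪ ({√5, 5⋅ℯ} × {-6/19, 3/2, √3})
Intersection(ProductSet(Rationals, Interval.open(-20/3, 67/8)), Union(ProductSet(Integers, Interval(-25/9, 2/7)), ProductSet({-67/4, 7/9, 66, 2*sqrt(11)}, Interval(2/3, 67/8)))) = Union(ProductSet({-67/4, 7/9, 66}, Interval.Ropen(2/3, 67/8)), ProductSet(Integers, Interval(-25/9, 2/7)))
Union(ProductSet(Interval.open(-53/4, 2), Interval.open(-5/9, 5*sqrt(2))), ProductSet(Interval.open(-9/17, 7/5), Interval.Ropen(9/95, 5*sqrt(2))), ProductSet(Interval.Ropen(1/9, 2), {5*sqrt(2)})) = Union(ProductSet(Interval.open(-53/4, 2), Interval.open(-5/9, 5*sqrt(2))), ProductSet(Interval.Ropen(1/9, 2), {5*sqrt(2)}))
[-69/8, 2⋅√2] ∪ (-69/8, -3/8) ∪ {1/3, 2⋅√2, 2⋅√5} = [-69/8, 2⋅√2] ∪ {2⋅√5}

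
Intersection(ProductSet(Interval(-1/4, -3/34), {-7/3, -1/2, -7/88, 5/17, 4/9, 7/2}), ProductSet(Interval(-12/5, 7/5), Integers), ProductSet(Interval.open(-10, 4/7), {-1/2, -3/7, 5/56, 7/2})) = EmptySet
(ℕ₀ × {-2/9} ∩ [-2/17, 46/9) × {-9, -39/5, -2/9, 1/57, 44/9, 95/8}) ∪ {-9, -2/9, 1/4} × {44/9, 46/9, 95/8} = ({0, 1, …, 5} × {-2/9}) ∪ ({-9, -2/9, 1/4} × {44/9, 46/9, 95/8})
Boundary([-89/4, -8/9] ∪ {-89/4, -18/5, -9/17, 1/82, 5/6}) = {-89/4, -8/9, -9/17, 1/82, 5/6}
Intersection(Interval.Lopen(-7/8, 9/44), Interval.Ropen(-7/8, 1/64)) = Interval.open(-7/8, 1/64)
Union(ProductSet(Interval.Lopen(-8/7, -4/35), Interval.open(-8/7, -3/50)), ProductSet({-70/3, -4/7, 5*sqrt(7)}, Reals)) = Union(ProductSet({-70/3, -4/7, 5*sqrt(7)}, Reals), ProductSet(Interval.Lopen(-8/7, -4/35), Interval.open(-8/7, -3/50)))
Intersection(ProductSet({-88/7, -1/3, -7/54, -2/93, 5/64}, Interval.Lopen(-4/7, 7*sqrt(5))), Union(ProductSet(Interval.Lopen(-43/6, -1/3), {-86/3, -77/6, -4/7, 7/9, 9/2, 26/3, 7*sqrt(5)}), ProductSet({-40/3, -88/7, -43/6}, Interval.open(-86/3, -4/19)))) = Union(ProductSet({-88/7}, Interval.open(-4/7, -4/19)), ProductSet({-1/3}, {7/9, 9/2, 26/3, 7*sqrt(5)}))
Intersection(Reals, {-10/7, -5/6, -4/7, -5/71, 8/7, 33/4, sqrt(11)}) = {-10/7, -5/6, -4/7, -5/71, 8/7, 33/4, sqrt(11)}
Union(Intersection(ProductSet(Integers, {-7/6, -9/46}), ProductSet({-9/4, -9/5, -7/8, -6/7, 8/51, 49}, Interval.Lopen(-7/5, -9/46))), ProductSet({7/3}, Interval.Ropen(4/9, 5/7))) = Union(ProductSet({7/3}, Interval.Ropen(4/9, 5/7)), ProductSet({49}, {-7/6, -9/46}))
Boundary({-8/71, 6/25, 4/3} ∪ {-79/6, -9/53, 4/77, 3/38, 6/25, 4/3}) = {-79/6, -9/53, -8/71, 4/77, 3/38, 6/25, 4/3}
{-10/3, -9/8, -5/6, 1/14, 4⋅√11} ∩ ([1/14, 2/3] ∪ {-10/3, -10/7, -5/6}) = {-10/3, -5/6, 1/14}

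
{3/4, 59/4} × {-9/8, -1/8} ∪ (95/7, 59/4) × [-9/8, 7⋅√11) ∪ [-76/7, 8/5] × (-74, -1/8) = ({3/4, 59/4} × {-9/8, -1/8}) ∪ ([-76/7, 8/5] × (-74, -1/8)) ∪ ((95/7, 59/4) × [-9/8, 7⋅√11))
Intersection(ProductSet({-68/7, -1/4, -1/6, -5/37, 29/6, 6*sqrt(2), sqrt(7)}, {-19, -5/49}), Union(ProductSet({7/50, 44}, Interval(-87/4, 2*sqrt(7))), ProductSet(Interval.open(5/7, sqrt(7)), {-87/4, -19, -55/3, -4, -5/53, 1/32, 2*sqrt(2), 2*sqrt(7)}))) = EmptySet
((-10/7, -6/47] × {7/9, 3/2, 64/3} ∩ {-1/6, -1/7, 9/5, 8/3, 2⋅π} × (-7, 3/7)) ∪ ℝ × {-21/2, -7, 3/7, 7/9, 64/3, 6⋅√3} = ℝ × {-21/2, -7, 3/7, 7/9, 64/3, 6⋅√3}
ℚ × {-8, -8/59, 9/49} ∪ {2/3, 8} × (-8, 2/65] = (ℚ × {-8, -8/59, 9/49}) ∪ ({2/3, 8} × (-8, 2/65])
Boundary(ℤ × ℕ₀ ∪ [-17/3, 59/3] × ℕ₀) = (ℤ ∪ [-17/3, 59/3]) × ℕ₀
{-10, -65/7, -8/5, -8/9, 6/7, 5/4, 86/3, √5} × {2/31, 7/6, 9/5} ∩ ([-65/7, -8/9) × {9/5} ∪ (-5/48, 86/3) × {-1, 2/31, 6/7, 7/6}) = ({-65/7, -8/5} × {9/5}) ∪ ({6/7, 5/4, √5} × {2/31, 7/6})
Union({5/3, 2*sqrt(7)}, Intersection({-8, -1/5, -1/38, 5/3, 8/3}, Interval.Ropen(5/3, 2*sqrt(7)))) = {5/3, 8/3, 2*sqrt(7)}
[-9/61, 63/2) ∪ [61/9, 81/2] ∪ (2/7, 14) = [-9/61, 81/2]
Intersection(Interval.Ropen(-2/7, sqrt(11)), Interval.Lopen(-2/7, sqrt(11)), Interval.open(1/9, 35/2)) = Interval.open(1/9, sqrt(11))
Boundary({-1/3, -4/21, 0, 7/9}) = {-1/3, -4/21, 0, 7/9}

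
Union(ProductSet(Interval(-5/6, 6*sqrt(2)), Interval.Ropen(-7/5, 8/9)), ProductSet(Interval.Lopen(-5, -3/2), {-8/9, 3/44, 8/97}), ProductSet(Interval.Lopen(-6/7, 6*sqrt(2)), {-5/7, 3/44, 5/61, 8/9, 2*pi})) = Union(ProductSet(Interval.Lopen(-5, -3/2), {-8/9, 3/44, 8/97}), ProductSet(Interval.Lopen(-6/7, 6*sqrt(2)), {-5/7, 3/44, 5/61, 8/9, 2*pi}), ProductSet(Interval(-5/6, 6*sqrt(2)), Interval.Ropen(-7/5, 8/9)))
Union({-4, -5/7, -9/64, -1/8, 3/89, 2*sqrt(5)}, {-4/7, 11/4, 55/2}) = {-4, -5/7, -4/7, -9/64, -1/8, 3/89, 11/4, 55/2, 2*sqrt(5)}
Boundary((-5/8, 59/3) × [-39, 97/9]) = ({-5/8, 59/3} × [-39, 97/9]) ∪ ([-5/8, 59/3] × {-39, 97/9})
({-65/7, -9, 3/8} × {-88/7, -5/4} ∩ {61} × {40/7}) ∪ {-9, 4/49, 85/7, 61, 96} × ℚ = {-9, 4/49, 85/7, 61, 96} × ℚ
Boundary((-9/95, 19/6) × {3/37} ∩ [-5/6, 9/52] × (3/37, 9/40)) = ∅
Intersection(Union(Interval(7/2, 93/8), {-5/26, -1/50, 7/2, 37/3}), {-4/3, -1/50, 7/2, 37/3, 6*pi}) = {-1/50, 7/2, 37/3}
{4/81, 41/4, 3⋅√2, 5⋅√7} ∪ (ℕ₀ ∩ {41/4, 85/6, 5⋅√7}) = {4/81, 41/4, 3⋅√2, 5⋅√7}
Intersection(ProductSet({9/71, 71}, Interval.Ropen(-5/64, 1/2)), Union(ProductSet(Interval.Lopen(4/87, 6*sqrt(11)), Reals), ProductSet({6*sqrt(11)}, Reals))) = ProductSet({9/71}, Interval.Ropen(-5/64, 1/2))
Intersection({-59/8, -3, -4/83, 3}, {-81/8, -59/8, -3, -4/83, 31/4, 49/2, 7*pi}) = {-59/8, -3, -4/83}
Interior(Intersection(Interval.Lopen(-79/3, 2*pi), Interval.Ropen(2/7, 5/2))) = Interval.open(2/7, 5/2)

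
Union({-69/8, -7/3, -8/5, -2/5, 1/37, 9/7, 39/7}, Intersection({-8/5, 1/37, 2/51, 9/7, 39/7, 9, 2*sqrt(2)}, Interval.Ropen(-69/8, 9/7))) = {-69/8, -7/3, -8/5, -2/5, 1/37, 2/51, 9/7, 39/7}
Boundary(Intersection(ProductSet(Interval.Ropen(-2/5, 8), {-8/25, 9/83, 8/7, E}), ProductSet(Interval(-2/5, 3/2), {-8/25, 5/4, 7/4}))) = ProductSet(Interval(-2/5, 3/2), {-8/25})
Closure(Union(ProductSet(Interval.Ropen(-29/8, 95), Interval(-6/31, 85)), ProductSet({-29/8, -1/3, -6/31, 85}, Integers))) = Union(ProductSet({-29/8, -1/3, -6/31, 85}, Integers), ProductSet(Interval(-29/8, 95), Interval(-6/31, 85)))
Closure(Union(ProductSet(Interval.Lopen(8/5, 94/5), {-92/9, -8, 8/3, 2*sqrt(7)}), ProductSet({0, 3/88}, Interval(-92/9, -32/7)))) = Union(ProductSet({0, 3/88}, Interval(-92/9, -32/7)), ProductSet(Interval(8/5, 94/5), {-92/9, -8, 8/3, 2*sqrt(7)}))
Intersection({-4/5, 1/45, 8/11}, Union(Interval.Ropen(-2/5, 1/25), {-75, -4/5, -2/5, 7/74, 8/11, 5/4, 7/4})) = {-4/5, 1/45, 8/11}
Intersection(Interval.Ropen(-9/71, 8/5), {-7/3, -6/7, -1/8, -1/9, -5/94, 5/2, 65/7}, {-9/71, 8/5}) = EmptySet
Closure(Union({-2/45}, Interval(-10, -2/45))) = Interval(-10, -2/45)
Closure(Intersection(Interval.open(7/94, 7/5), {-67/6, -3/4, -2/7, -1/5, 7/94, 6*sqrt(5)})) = EmptySet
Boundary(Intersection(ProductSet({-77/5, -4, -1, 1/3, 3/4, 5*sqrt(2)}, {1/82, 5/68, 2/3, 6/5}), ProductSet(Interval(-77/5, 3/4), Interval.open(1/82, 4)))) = ProductSet({-77/5, -4, -1, 1/3, 3/4}, {5/68, 2/3, 6/5})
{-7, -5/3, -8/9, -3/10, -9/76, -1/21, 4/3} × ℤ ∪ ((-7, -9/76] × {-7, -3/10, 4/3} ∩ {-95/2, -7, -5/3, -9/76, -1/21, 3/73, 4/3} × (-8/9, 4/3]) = ({-5/3, -9/76} × {-3/10, 4/3}) ∪ ({-7, -5/3, -8/9, -3/10, -9/76, -1/21, 4/3} × ℤ)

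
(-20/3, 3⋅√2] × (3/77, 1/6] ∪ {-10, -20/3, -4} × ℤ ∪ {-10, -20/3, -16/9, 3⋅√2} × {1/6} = ({-10, -20/3, -4} × ℤ) ∪ ({-10, -20/3, -16/9, 3⋅√2} × {1/6}) ∪ ((-20/3, 3⋅√2] × (3/77, 1/6])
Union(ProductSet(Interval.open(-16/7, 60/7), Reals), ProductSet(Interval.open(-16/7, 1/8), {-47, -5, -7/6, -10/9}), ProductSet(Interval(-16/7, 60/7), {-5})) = Union(ProductSet(Interval(-16/7, 60/7), {-5}), ProductSet(Interval.open(-16/7, 60/7), Reals))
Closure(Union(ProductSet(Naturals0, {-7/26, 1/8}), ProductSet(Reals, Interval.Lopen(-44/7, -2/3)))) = Union(ProductSet(Naturals0, {-7/26, 1/8}), ProductSet(Reals, Interval(-44/7, -2/3)))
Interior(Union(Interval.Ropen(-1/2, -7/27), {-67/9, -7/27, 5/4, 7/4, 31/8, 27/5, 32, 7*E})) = Interval.open(-1/2, -7/27)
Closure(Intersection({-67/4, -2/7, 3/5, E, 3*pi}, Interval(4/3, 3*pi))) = {E, 3*pi}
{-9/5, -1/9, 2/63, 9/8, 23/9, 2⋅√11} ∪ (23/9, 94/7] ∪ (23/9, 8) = {-9/5, -1/9, 2/63, 9/8} ∪ [23/9, 94/7]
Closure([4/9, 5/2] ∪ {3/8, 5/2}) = {3/8} ∪ [4/9, 5/2]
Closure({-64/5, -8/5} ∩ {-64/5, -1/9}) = {-64/5}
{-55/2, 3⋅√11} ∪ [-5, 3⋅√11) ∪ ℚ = ℚ ∪ [-5, 3⋅√11]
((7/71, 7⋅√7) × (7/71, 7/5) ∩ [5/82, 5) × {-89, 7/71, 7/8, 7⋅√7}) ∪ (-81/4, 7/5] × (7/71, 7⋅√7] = ((7/71, 5) × {7/8}) ∪ ((-81/4, 7/5] × (7/71, 7⋅√7])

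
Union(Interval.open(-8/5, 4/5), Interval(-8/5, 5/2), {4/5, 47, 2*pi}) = Union({47, 2*pi}, Interval(-8/5, 5/2))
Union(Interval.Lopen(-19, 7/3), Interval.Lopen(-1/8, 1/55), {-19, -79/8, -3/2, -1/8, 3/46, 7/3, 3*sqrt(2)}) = Union({3*sqrt(2)}, Interval(-19, 7/3))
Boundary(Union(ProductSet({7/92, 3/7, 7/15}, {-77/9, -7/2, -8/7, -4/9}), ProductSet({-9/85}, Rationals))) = Union(ProductSet({-9/85}, Reals), ProductSet({7/92, 3/7, 7/15}, {-77/9, -7/2, -8/7, -4/9}))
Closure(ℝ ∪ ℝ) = ℝ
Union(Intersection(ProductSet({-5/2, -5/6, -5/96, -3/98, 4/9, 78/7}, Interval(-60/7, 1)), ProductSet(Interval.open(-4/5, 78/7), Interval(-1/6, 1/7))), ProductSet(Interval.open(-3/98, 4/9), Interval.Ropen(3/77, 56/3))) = Union(ProductSet({-5/96, -3/98, 4/9}, Interval(-1/6, 1/7)), ProductSet(Interval.open(-3/98, 4/9), Interval.Ropen(3/77, 56/3)))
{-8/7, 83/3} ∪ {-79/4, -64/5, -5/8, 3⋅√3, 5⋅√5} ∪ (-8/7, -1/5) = {-79/4, -64/5, 83/3, 3⋅√3, 5⋅√5} ∪ [-8/7, -1/5)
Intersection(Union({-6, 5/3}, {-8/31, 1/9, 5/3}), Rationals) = {-6, -8/31, 1/9, 5/3}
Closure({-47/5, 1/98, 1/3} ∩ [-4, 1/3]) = {1/98, 1/3}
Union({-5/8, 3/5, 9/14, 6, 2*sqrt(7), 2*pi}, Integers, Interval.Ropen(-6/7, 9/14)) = Union({2*sqrt(7), 2*pi}, Integers, Interval(-6/7, 9/14))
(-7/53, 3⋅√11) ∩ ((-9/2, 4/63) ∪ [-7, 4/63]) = (-7/53, 4/63]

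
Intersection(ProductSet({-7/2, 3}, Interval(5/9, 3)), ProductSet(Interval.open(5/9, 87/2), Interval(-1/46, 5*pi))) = ProductSet({3}, Interval(5/9, 3))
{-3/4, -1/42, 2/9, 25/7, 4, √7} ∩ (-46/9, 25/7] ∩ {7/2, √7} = {√7}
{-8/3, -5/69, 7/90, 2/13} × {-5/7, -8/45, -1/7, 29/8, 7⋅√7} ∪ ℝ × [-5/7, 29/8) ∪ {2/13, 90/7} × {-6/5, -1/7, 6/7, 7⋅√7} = (ℝ × [-5/7, 29/8)) ∪ ({2/13, 90/7} × {-6/5, -1/7, 6/7, 7⋅√7}) ∪ ({-8/3, -5/69, 7/90, 2/13} × {-5/7, -8/45, -1/7, 29/8, 7⋅√7})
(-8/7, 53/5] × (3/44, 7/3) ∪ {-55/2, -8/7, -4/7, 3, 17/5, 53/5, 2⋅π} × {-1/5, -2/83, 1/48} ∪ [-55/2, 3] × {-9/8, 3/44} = ([-55/2, 3] × {-9/8, 3/44}) ∪ ((-8/7, 53/5] × (3/44, 7/3)) ∪ ({-55/2, -8/7, -4/7, 3, 17/5, 53/5, 2⋅π} × {-1/5, -2/83, 1/48})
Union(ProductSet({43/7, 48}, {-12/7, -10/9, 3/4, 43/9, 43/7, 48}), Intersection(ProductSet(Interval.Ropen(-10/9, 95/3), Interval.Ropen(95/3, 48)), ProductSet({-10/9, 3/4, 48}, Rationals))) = Union(ProductSet({-10/9, 3/4}, Intersection(Interval.Ropen(95/3, 48), Rationals)), ProductSet({43/7, 48}, {-12/7, -10/9, 3/4, 43/9, 43/7, 48}))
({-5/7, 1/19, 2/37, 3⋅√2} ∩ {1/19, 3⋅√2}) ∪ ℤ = ℤ ∪ {1/19, 3⋅√2}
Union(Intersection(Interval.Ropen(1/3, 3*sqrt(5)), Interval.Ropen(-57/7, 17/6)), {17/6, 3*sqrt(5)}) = Union({3*sqrt(5)}, Interval(1/3, 17/6))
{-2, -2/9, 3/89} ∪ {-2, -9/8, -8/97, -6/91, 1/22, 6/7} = {-2, -9/8, -2/9, -8/97, -6/91, 3/89, 1/22, 6/7}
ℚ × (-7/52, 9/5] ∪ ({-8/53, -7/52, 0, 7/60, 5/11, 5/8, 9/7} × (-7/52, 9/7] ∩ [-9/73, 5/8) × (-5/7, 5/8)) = ℚ × (-7/52, 9/5]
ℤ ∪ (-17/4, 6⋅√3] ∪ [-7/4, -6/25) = ℤ ∪ (-17/4, 6⋅√3]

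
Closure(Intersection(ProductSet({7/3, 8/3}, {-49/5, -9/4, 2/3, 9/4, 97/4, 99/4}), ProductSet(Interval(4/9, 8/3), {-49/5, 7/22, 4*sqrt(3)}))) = ProductSet({7/3, 8/3}, {-49/5})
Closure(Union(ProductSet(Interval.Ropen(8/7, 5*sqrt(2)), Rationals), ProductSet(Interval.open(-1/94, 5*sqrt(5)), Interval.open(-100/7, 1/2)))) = Union(ProductSet({-1/94, 5*sqrt(5)}, Interval(-100/7, 1/2)), ProductSet(Interval(-1/94, 5*sqrt(5)), {-100/7, 1/2}), ProductSet(Interval.open(-1/94, 5*sqrt(5)), Interval.open(-100/7, 1/2)), ProductSet(Interval(8/7, 5*sqrt(2)), Union(Interval(-oo, -100/7), Interval(1/2, oo))), ProductSet(Interval.Ropen(8/7, 5*sqrt(2)), Rationals))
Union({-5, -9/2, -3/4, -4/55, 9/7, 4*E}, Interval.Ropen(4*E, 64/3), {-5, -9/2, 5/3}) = Union({-5, -9/2, -3/4, -4/55, 9/7, 5/3}, Interval.Ropen(4*E, 64/3))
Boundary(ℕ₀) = ℕ₀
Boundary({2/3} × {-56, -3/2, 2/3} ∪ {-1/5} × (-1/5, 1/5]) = ({2/3} × {-56, -3/2, 2/3}) ∪ ({-1/5} × [-1/5, 1/5])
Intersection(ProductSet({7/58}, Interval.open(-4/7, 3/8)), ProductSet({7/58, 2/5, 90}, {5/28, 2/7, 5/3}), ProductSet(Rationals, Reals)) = ProductSet({7/58}, {5/28, 2/7})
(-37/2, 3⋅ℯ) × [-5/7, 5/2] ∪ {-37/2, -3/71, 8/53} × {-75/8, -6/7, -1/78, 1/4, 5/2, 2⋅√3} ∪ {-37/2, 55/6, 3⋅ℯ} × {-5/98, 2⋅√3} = ((-37/2, 3⋅ℯ) × [-5/7, 5/2]) ∪ ({-37/2, 55/6, 3⋅ℯ} × {-5/98, 2⋅√3}) ∪ ({-37/2, -3/71, 8/53} × {-75/8, -6/7, -1/78, 1/4, 5/2, 2⋅√3})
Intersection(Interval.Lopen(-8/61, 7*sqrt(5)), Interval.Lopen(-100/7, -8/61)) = EmptySet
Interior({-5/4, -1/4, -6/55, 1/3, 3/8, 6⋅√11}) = ∅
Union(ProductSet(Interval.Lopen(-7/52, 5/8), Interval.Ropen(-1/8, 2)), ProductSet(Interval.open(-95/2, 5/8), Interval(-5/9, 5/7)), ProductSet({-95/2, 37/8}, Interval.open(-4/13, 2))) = Union(ProductSet({-95/2, 37/8}, Interval.open(-4/13, 2)), ProductSet(Interval.open(-95/2, 5/8), Interval(-5/9, 5/7)), ProductSet(Interval.Lopen(-7/52, 5/8), Interval.Ropen(-1/8, 2)))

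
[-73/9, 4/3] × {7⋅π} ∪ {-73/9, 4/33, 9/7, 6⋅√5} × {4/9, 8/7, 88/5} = ([-73/9, 4/3] × {7⋅π}) ∪ ({-73/9, 4/33, 9/7, 6⋅√5} × {4/9, 8/7, 88/5})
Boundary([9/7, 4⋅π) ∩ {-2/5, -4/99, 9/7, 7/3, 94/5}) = {9/7, 7/3}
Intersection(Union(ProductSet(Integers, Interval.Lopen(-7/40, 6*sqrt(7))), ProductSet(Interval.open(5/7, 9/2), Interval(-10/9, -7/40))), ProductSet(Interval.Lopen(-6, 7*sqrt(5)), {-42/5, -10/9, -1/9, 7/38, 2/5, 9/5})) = Union(ProductSet(Interval.open(5/7, 9/2), {-10/9}), ProductSet(Range(-5, 16, 1), {-1/9, 7/38, 2/5, 9/5}))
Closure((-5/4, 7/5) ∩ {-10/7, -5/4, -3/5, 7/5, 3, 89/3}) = {-3/5}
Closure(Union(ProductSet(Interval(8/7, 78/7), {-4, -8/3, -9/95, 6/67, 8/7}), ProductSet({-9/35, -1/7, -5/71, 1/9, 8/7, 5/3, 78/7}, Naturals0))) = Union(ProductSet({-9/35, -1/7, -5/71, 1/9, 8/7, 5/3, 78/7}, Naturals0), ProductSet(Interval(8/7, 78/7), {-4, -8/3, -9/95, 6/67, 8/7}))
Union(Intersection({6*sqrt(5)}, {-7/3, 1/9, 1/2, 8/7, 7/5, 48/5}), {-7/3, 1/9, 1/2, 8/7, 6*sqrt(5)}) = {-7/3, 1/9, 1/2, 8/7, 6*sqrt(5)}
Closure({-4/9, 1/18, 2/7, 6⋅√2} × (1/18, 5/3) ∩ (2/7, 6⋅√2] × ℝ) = {6⋅√2} × [1/18, 5/3]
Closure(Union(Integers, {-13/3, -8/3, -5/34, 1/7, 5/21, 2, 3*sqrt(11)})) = Union({-13/3, -8/3, -5/34, 1/7, 5/21, 3*sqrt(11)}, Integers)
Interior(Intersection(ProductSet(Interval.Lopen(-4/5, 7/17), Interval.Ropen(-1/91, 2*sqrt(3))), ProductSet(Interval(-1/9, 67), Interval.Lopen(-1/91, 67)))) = ProductSet(Interval.open(-1/9, 7/17), Interval.open(-1/91, 2*sqrt(3)))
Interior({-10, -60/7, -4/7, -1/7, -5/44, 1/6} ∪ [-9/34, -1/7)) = (-9/34, -1/7)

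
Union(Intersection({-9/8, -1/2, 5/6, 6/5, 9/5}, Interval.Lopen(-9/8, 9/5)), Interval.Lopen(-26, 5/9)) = Union({5/6, 6/5, 9/5}, Interval.Lopen(-26, 5/9))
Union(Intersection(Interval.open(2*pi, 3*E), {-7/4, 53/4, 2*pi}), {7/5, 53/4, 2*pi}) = {7/5, 53/4, 2*pi}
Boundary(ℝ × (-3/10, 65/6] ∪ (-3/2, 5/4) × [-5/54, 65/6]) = ℝ × {-3/10, 65/6}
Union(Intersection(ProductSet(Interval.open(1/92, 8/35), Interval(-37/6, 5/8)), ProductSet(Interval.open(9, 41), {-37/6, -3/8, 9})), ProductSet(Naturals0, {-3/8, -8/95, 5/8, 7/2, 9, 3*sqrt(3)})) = ProductSet(Naturals0, {-3/8, -8/95, 5/8, 7/2, 9, 3*sqrt(3)})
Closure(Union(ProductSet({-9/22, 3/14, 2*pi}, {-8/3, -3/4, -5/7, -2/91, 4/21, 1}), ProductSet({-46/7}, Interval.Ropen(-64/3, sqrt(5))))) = Union(ProductSet({-46/7}, Interval(-64/3, sqrt(5))), ProductSet({-9/22, 3/14, 2*pi}, {-8/3, -3/4, -5/7, -2/91, 4/21, 1}))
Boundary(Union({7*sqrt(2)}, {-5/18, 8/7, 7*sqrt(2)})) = {-5/18, 8/7, 7*sqrt(2)}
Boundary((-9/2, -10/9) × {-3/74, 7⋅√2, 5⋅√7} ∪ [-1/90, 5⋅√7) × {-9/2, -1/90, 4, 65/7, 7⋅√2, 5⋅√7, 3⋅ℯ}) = ([-9/2, -10/9] × {-3/74, 7⋅√2, 5⋅√7}) ∪ ([-1/90, 5⋅√7] × {-9/2, -1/90, 4, 65/7, 7⋅√2, 5⋅√7, 3⋅ℯ})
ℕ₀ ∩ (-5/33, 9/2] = {0, 1, …, 4}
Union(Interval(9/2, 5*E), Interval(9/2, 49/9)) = Interval(9/2, 5*E)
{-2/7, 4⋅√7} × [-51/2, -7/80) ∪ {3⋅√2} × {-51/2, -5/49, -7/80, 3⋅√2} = ({-2/7, 4⋅√7} × [-51/2, -7/80)) ∪ ({3⋅√2} × {-51/2, -5/49, -7/80, 3⋅√2})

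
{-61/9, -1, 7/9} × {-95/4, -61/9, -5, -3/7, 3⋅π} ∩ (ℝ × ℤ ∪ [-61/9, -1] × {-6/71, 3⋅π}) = ({-61/9, -1, 7/9} × {-5}) ∪ ({-61/9, -1} × {3⋅π})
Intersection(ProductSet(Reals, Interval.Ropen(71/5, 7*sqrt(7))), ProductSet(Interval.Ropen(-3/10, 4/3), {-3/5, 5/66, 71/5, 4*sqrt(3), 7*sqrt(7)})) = ProductSet(Interval.Ropen(-3/10, 4/3), {71/5})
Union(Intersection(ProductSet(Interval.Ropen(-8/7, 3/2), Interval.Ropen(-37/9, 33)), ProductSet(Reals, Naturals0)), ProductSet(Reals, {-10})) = Union(ProductSet(Interval.Ropen(-8/7, 3/2), Range(0, 33, 1)), ProductSet(Reals, {-10}))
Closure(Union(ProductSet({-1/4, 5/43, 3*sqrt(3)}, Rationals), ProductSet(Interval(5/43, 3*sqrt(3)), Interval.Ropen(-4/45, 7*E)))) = Union(ProductSet({-1/4, 5/43, 3*sqrt(3)}, Reals), ProductSet(Interval(5/43, 3*sqrt(3)), Interval(-4/45, 7*E)))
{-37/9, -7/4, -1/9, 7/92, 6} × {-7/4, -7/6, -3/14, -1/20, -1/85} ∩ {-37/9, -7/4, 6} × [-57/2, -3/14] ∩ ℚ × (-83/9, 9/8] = {-37/9, -7/4, 6} × {-7/4, -7/6, -3/14}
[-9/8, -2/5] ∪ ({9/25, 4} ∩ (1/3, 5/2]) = [-9/8, -2/5] ∪ {9/25}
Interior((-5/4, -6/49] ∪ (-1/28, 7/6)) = (-5/4, -6/49) ∪ (-1/28, 7/6)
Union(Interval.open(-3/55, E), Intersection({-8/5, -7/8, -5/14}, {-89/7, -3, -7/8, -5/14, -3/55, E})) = Union({-7/8, -5/14}, Interval.open(-3/55, E))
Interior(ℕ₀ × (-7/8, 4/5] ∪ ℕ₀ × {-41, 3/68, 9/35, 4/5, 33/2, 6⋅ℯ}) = ∅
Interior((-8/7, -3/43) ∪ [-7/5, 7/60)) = (-7/5, 7/60)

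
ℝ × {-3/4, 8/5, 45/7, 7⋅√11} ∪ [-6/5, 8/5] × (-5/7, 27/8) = ([-6/5, 8/5] × (-5/7, 27/8)) ∪ (ℝ × {-3/4, 8/5, 45/7, 7⋅√11})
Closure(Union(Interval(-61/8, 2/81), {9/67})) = Union({9/67}, Interval(-61/8, 2/81))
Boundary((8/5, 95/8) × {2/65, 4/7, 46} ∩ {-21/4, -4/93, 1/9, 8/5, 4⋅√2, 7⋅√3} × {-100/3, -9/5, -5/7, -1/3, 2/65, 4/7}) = {4⋅√2} × {2/65, 4/7}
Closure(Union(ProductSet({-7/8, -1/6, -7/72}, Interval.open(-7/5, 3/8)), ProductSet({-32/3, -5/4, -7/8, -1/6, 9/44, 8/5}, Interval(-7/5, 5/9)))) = Union(ProductSet({-7/8, -1/6, -7/72}, Interval(-7/5, 3/8)), ProductSet({-32/3, -5/4, -7/8, -1/6, 9/44, 8/5}, Interval(-7/5, 5/9)))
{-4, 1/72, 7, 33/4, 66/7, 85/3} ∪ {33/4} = {-4, 1/72, 7, 33/4, 66/7, 85/3}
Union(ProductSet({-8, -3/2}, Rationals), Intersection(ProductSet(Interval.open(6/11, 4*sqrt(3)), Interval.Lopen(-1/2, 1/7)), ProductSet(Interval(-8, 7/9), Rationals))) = Union(ProductSet({-8, -3/2}, Rationals), ProductSet(Interval.Lopen(6/11, 7/9), Intersection(Interval.Lopen(-1/2, 1/7), Rationals)))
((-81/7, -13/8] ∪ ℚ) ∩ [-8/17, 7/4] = ℚ ∩ [-8/17, 7/4]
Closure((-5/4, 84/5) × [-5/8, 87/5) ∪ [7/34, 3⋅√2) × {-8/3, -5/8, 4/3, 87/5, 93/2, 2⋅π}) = ({-5/4, 84/5} × [-5/8, 87/5]) ∪ ([-5/4, 84/5] × {-5/8, 87/5}) ∪ ((-5/4, 84/5) × [-5/8, 87/5)) ∪ ([7/34, 3⋅√2] × {-8/3, -5/8, 87/5, 93/2}) ∪ ([7/34, 3⋅√2) × {-8/3, -5/8, 4/3, 87/5, 93/2, 2⋅π})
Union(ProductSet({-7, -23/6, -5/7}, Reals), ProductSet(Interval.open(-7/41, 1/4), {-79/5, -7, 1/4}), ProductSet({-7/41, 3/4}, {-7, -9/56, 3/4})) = Union(ProductSet({-7/41, 3/4}, {-7, -9/56, 3/4}), ProductSet({-7, -23/6, -5/7}, Reals), ProductSet(Interval.open(-7/41, 1/4), {-79/5, -7, 1/4}))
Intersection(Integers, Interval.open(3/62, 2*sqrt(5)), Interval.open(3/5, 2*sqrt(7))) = Range(1, 5, 1)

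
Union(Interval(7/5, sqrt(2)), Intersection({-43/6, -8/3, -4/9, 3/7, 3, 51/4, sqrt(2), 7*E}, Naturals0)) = Union({3}, Interval(7/5, sqrt(2)))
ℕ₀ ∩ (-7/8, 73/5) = {0, 1, …, 14}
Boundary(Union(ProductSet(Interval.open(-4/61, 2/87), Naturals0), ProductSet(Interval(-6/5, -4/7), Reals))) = Union(ProductSet({-6/5, -4/7}, Reals), ProductSet(Interval(-4/61, 2/87), Naturals0))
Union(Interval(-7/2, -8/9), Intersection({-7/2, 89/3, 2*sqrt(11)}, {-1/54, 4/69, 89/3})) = Union({89/3}, Interval(-7/2, -8/9))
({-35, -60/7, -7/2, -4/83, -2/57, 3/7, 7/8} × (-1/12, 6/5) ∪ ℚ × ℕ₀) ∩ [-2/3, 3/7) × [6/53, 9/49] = {-4/83, -2/57} × [6/53, 9/49]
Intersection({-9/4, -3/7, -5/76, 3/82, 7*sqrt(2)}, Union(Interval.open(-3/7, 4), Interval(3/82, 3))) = {-5/76, 3/82}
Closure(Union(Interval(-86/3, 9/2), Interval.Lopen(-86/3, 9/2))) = Interval(-86/3, 9/2)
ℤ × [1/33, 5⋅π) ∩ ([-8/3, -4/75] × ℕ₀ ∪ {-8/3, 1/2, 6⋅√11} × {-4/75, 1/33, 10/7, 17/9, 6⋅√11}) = {-2, -1} × {1, 2, …, 15}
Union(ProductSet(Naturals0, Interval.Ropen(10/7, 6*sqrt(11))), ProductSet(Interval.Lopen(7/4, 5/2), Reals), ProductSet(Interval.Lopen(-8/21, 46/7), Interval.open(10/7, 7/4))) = Union(ProductSet(Interval.Lopen(-8/21, 46/7), Interval.open(10/7, 7/4)), ProductSet(Interval.Lopen(7/4, 5/2), Reals), ProductSet(Naturals0, Interval.Ropen(10/7, 6*sqrt(11))))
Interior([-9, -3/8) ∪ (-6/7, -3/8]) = (-9, -3/8)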